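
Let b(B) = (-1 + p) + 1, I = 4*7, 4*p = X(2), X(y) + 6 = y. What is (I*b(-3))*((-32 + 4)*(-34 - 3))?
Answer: -29008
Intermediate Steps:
X(y) = -6 + y
p = -1 (p = (-6 + 2)/4 = (¼)*(-4) = -1)
I = 28
b(B) = -1 (b(B) = (-1 - 1) + 1 = -2 + 1 = -1)
(I*b(-3))*((-32 + 4)*(-34 - 3)) = (28*(-1))*((-32 + 4)*(-34 - 3)) = -(-784)*(-37) = -28*1036 = -29008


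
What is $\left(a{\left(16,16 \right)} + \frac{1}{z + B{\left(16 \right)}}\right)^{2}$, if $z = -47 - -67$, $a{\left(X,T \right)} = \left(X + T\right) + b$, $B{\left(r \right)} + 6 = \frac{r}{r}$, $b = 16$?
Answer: $\frac{519841}{225} \approx 2310.4$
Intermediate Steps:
$B{\left(r \right)} = -5$ ($B{\left(r \right)} = -6 + \frac{r}{r} = -6 + 1 = -5$)
$a{\left(X,T \right)} = 16 + T + X$ ($a{\left(X,T \right)} = \left(X + T\right) + 16 = \left(T + X\right) + 16 = 16 + T + X$)
$z = 20$ ($z = -47 + 67 = 20$)
$\left(a{\left(16,16 \right)} + \frac{1}{z + B{\left(16 \right)}}\right)^{2} = \left(\left(16 + 16 + 16\right) + \frac{1}{20 - 5}\right)^{2} = \left(48 + \frac{1}{15}\right)^{2} = \left(\frac{721}{15}\right)^{2} = \frac{519841}{225}$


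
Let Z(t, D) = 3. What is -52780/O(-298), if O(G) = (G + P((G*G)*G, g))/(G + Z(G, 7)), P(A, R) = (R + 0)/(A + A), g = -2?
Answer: -6339088827680/121325391 ≈ -52249.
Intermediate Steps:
P(A, R) = R/(2*A) (P(A, R) = R/((2*A)) = R*(1/(2*A)) = R/(2*A))
O(G) = (G - 1/G³)/(3 + G) (O(G) = (G + (½)*(-2)/((G*G)*G))/(G + 3) = (G + (½)*(-2)/(G²*G))/(3 + G) = (G + (½)*(-2)/G³)/(3 + G) = (G - 1/G³)/(3 + G))
-52780/O(-298) = -52780*(-26463592*(3 - 298)/(-1 + (-298)⁴)) = -52780*7806759640/(-1 + 7886150416) = -52780/((-1/26463592*(-1/295)*7886150415)) = -52780/1577230083/1561351928 = -52780*1561351928/1577230083 = -6339088827680/121325391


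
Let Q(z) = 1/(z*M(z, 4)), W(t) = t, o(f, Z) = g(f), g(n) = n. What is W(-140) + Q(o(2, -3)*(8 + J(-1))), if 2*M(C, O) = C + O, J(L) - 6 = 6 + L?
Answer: -111719/798 ≈ -140.00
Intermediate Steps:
o(f, Z) = f
J(L) = 12 + L (J(L) = 6 + (6 + L) = 12 + L)
M(C, O) = C/2 + O/2 (M(C, O) = (C + O)/2 = C/2 + O/2)
Q(z) = 1/(z*(2 + z/2)) (Q(z) = 1/(z*(z/2 + (½)*4)) = 1/(z*(z/2 + 2)) = 1/(z*(2 + z/2)))
W(-140) + Q(o(2, -3)*(8 + J(-1))) = -140 + 2/(((2*(8 + (12 - 1))))*(4 + 2*(8 + (12 - 1)))) = -140 + 2/(((2*(8 + 11)))*(4 + 2*(8 + 11))) = -140 + 2/(((2*19))*(4 + 2*19)) = -140 + 2/(38*(4 + 38)) = -140 + 2*(1/38)/42 = -140 + 2*(1/38)*(1/42) = -140 + 1/798 = -111719/798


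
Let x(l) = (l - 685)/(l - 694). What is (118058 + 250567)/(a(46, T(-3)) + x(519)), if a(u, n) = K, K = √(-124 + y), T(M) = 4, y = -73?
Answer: 3569518750/2020227 - 3763046875*I*√197/2020227 ≈ 1766.9 - 26144.0*I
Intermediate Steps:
x(l) = (-685 + l)/(-694 + l)
K = I*√197 (K = √(-124 - 73) = √(-197) = I*√197 ≈ 14.036*I)
a(u, n) = I*√197
(118058 + 250567)/(a(46, T(-3)) + x(519)) = (118058 + 250567)/(I*√197 + (-685 + 519)/(-694 + 519)) = 368625/(I*√197 - 166/(-175)) = 368625/(I*√197 - 1/175*(-166)) = 368625/(I*√197 + 166/175) = 368625/(166/175 + I*√197)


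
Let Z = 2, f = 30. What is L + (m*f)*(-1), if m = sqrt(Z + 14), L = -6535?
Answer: -6655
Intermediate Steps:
m = 4 (m = sqrt(2 + 14) = sqrt(16) = 4)
L + (m*f)*(-1) = -6535 + (4*30)*(-1) = -6535 + 120*(-1) = -6535 - 120 = -6655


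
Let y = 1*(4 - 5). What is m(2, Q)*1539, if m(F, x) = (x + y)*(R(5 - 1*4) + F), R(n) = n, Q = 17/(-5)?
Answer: -101574/5 ≈ -20315.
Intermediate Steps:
Q = -17/5 (Q = 17*(-⅕) = -17/5 ≈ -3.4000)
y = -1 (y = 1*(-1) = -1)
m(F, x) = (1 + F)*(-1 + x) (m(F, x) = (x - 1)*((5 - 1*4) + F) = (-1 + x)*((5 - 4) + F) = (-1 + x)*(1 + F) = (1 + F)*(-1 + x))
m(2, Q)*1539 = (-1 - 17/5 - 1*2 + 2*(-17/5))*1539 = (-1 - 17/5 - 2 - 34/5)*1539 = -66/5*1539 = -101574/5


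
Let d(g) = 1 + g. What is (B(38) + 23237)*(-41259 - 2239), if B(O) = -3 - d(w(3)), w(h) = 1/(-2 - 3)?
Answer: -5052988668/5 ≈ -1.0106e+9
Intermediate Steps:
w(h) = -⅕ (w(h) = 1/(-5) = -⅕)
B(O) = -19/5 (B(O) = -3 - (1 - ⅕) = -3 - 1*⅘ = -3 - ⅘ = -19/5)
(B(38) + 23237)*(-41259 - 2239) = (-19/5 + 23237)*(-41259 - 2239) = (116166/5)*(-43498) = -5052988668/5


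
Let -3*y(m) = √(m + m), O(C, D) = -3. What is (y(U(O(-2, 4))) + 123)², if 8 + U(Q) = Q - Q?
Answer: 136145/9 - 328*I ≈ 15127.0 - 328.0*I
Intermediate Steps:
U(Q) = -8 (U(Q) = -8 + (Q - Q) = -8 + 0 = -8)
y(m) = -√2*√m/3 (y(m) = -√(m + m)/3 = -√2*√m/3)
(y(U(O(-2, 4))) + 123)² = (-√2*√(-8)/3 + 123)² = (-√2*2*I*√2/3 + 123)² = (-4*I/3 + 123)² = (123 - 4*I/3)²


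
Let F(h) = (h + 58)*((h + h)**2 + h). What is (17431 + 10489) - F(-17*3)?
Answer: -44551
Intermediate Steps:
F(h) = (58 + h)*(h + 4*h**2) (F(h) = (58 + h)*((2*h)**2 + h) = (58 + h)*(4*h**2 + h) = (58 + h)*(h + 4*h**2))
(17431 + 10489) - F(-17*3) = (17431 + 10489) - (-17*3)*(58 + 4*(-17*3)**2 + 233*(-17*3)) = 27920 - (-51)*(58 + 4*(-51)**2 + 233*(-51)) = 27920 - (-51)*(58 + 4*2601 - 11883) = 27920 - (-51)*(58 + 10404 - 11883) = 27920 - (-51)*(-1421) = 27920 - 1*72471 = 27920 - 72471 = -44551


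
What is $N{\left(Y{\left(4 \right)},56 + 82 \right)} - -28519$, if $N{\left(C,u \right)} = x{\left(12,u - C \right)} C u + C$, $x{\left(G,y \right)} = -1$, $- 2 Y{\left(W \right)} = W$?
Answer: $28793$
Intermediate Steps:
$Y{\left(W \right)} = - \frac{W}{2}$
$N{\left(C,u \right)} = C - C u$ ($N{\left(C,u \right)} = - C u + C = C - C u$)
$N{\left(Y{\left(4 \right)},56 + 82 \right)} - -28519 = \left(- \frac{1}{2}\right) 4 \left(1 - \left(56 + 82\right)\right) - -28519 = - 2 \left(1 - 138\right) + 28519 = \left(-2\right) \left(-137\right) + 28519 = 274 + 28519 = 28793$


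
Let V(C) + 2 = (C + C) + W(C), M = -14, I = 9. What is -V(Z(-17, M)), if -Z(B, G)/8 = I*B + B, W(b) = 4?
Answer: -2722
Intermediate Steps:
Z(B, G) = -80*B (Z(B, G) = -8*(9*B + B) = -80*B)
V(C) = 2 + 2*C (V(C) = -2 + ((C + C) + 4) = -2 + (2*C + 4) = -2 + (4 + 2*C) = 2 + 2*C)
-V(Z(-17, M)) = -(2 + 2*(-80*(-17))) = -(2 + 2*1360) = -(2 + 2720) = -1*2722 = -2722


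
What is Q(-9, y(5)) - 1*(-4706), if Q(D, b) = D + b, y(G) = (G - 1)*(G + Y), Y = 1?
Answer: 4721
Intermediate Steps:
y(G) = (1 + G)*(-1 + G) (y(G) = (G - 1)*(G + 1) = (-1 + G)*(1 + G) = (1 + G)*(-1 + G))
Q(-9, y(5)) - 1*(-4706) = (-9 + (-1 + 5²)) - 1*(-4706) = (-9 + (-1 + 25)) + 4706 = (-9 + 24) + 4706 = 15 + 4706 = 4721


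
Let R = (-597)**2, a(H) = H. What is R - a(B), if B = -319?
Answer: 356728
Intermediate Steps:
R = 356409
R - a(B) = 356409 - 1*(-319) = 356409 + 319 = 356728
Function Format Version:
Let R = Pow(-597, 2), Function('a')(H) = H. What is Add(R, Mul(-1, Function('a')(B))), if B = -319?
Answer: 356728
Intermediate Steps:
R = 356409
Add(R, Mul(-1, Function('a')(B))) = Add(356409, Mul(-1, -319)) = Add(356409, 319) = 356728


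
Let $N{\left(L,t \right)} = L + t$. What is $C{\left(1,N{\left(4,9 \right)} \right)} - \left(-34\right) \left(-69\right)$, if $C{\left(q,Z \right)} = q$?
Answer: $-2345$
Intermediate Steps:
$C{\left(1,N{\left(4,9 \right)} \right)} - \left(-34\right) \left(-69\right) = 1 - \left(-34\right) \left(-69\right) = 1 - 2346 = -2345$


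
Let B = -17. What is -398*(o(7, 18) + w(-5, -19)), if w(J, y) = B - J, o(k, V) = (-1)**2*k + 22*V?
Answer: -155618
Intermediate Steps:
o(k, V) = k + 22*V (o(k, V) = 1*k + 22*V = k + 22*V)
w(J, y) = -17 - J
-398*(o(7, 18) + w(-5, -19)) = -398*((7 + 22*18) + (-17 - 1*(-5))) = -398*((7 + 396) + (-17 + 5)) = -398*(403 - 12) = -398*391 = -155618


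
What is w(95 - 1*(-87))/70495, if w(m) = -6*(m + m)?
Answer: -2184/70495 ≈ -0.030981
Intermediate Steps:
w(m) = -12*m
w(95 - 1*(-87))/70495 = -12*(95 - 1*(-87))/70495 = -12*(95 + 87)*(1/70495) = -12*182*(1/70495) = -2184*1/70495 = -2184/70495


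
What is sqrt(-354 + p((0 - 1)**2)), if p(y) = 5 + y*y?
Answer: 2*I*sqrt(87) ≈ 18.655*I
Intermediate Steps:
p(y) = 5 + y**2
sqrt(-354 + p((0 - 1)**2)) = sqrt(-354 + (5 + ((0 - 1)**2)**2)) = sqrt(-354 + (5 + ((-1)**2)**2)) = sqrt(-354 + (5 + 1**2)) = sqrt(-354 + (5 + 1)) = sqrt(-354 + 6) = sqrt(-348) = 2*I*sqrt(87)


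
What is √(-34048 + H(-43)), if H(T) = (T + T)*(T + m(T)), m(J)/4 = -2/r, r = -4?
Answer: I*√30522 ≈ 174.71*I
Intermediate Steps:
m(J) = 2 (m(J) = 4*(-2/(-4)) = 4*(-2*(-¼)) = 4*(½) = 2)
H(T) = 2*T*(2 + T) (H(T) = (T + T)*(T + 2) = (2*T)*(2 + T) = 2*T*(2 + T))
√(-34048 + H(-43)) = √(-34048 + 2*(-43)*(2 - 43)) = √(-34048 + 2*(-43)*(-41)) = √(-34048 + 3526) = √(-30522) = I*√30522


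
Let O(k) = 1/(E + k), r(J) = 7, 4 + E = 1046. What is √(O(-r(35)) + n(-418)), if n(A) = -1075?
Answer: 4*I*√7996985/345 ≈ 32.787*I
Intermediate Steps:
E = 1042 (E = -4 + 1046 = 1042)
O(k) = 1/(1042 + k)
√(O(-r(35)) + n(-418)) = √(1/(1042 - 1*7) - 1075) = √(1/(1042 - 7) - 1075) = √(1/1035 - 1075) = √(-1112624/1035) = 4*I*√7996985/345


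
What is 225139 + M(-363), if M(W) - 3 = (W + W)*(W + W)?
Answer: 752218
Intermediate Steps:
M(W) = 3 + 4*W² (M(W) = 3 + (W + W)*(W + W) = 3 + (2*W)*(2*W) = 3 + 4*W²)
225139 + M(-363) = 225139 + (3 + 4*(-363)²) = 225139 + (3 + 4*131769) = 225139 + (3 + 527076) = 225139 + 527079 = 752218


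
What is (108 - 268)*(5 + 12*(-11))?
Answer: 20320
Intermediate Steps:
(108 - 268)*(5 + 12*(-11)) = -160*(5 - 132) = -160*(-127) = 20320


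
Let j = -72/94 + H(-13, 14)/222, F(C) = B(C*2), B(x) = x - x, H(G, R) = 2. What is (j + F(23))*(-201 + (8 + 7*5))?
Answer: 623942/5217 ≈ 119.60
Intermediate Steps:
B(x) = 0
F(C) = 0
j = -3949/5217 (j = -72/94 + 2/222 = -72*1/94 + 2*(1/222) = -36/47 + 1/111 = -3949/5217 ≈ -0.75695)
(j + F(23))*(-201 + (8 + 7*5)) = (-3949/5217 + 0)*(-201 + (8 + 7*5)) = -3949*(-201 + (8 + 35))/5217 = -3949*(-201 + 43)/5217 = -3949/5217*(-158) = 623942/5217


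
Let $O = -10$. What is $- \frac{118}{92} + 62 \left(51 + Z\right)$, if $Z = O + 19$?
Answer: $\frac{171061}{46} \approx 3718.7$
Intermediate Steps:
$Z = 9$ ($Z = -10 + 19 = 9$)
$- \frac{118}{92} + 62 \left(51 + Z\right) = - \frac{118}{92} + 62 \left(51 + 9\right) = \left(-118\right) \frac{1}{92} + 62 \cdot 60 = - \frac{59}{46} + 3720 = \frac{171061}{46}$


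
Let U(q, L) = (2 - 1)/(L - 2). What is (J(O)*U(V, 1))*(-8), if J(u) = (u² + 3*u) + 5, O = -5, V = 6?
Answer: 120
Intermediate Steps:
U(q, L) = 1/(-2 + L)
J(u) = 5 + u² + 3*u
(J(O)*U(V, 1))*(-8) = ((5 + (-5)² + 3*(-5))/(-2 + 1))*(-8) = ((5 + 25 - 15)/(-1))*(-8) = (15*(-1))*(-8) = -15*(-8) = 120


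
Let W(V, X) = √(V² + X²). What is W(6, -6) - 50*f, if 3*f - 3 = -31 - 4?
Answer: 1600/3 + 6*√2 ≈ 541.82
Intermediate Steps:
f = -32/3 (f = 1 + (-31 - 4)/3 = 1 + (⅓)*(-35) = 1 - 35/3 = -32/3 ≈ -10.667)
W(6, -6) - 50*f = √(6² + (-6)²) - 50*(-32/3) = √(36 + 36) + 1600/3 = √72 + 1600/3 = 6*√2 + 1600/3 = 1600/3 + 6*√2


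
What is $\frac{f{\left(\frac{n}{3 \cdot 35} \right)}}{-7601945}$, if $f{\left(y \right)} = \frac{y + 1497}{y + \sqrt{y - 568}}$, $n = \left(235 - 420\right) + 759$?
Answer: $- \frac{924017}{506646828415} + \frac{22537 i \sqrt{126570}}{1013293656830} \approx -1.8238 \cdot 10^{-6} + 7.9127 \cdot 10^{-6} i$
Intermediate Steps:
$n = 574$ ($n = -185 + 759 = 574$)
$f{\left(y \right)} = \frac{1497 + y}{y + \sqrt{-568 + y}}$
$\frac{f{\left(\frac{n}{3 \cdot 35} \right)}}{-7601945} = \frac{\frac{1}{\frac{574}{3 \cdot 35} + \sqrt{-568 + \frac{574}{3 \cdot 35}}} \left(1497 + \frac{574}{3 \cdot 35}\right)}{-7601945} = \frac{1497 + \frac{574}{105}}{\frac{574}{105} + \sqrt{-568 + \frac{574}{105}}} \left(- \frac{1}{7601945}\right) = \frac{1497 + 574 \cdot \frac{1}{105}}{574 \cdot \frac{1}{105} + \sqrt{-568 + 574 \cdot \frac{1}{105}}} \left(- \frac{1}{7601945}\right) = \frac{1497 + \frac{82}{15}}{\frac{82}{15} + \sqrt{-568 + \frac{82}{15}}} \left(- \frac{1}{7601945}\right) = \frac{1}{\frac{82}{15} + \sqrt{- \frac{8438}{15}}} \cdot \frac{22537}{15} \left(- \frac{1}{7601945}\right) = \frac{1}{\frac{82}{15} + \frac{i \sqrt{126570}}{15}} \cdot \frac{22537}{15} \left(- \frac{1}{7601945}\right) = \frac{22537}{15 \left(\frac{82}{15} + \frac{i \sqrt{126570}}{15}\right)} \left(- \frac{1}{7601945}\right) = - \frac{22537}{114029175 \left(\frac{82}{15} + \frac{i \sqrt{126570}}{15}\right)}$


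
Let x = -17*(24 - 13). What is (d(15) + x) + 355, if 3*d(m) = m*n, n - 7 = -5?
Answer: 178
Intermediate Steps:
n = 2 (n = 7 - 5 = 2)
d(m) = 2*m/3 (d(m) = (m*2)/3 = (2*m)/3 = 2*m/3)
x = -187 (x = -17*11 = -187)
(d(15) + x) + 355 = ((2/3)*15 - 187) + 355 = (10 - 187) + 355 = -177 + 355 = 178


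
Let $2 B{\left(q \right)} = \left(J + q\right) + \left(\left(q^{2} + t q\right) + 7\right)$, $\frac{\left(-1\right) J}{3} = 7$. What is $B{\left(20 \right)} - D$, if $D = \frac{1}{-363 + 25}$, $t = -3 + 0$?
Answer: $\frac{58475}{338} \approx 173.0$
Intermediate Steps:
$t = -3$
$J = -21$ ($J = \left(-3\right) 7 = -21$)
$D = - \frac{1}{338}$ ($D = \frac{1}{-338} = - \frac{1}{338} \approx -0.0029586$)
$B{\left(q \right)} = -7 + \frac{q^{2}}{2} - q$ ($B{\left(q \right)} = \frac{\left(-21 + q\right) + \left(\left(q^{2} - 3 q\right) + 7\right)}{2} = \frac{\left(-21 + q\right) + \left(7 + q^{2} - 3 q\right)}{2} = \frac{-14 + q^{2} - 2 q}{2} = -7 + \frac{q^{2}}{2} - q$)
$B{\left(20 \right)} - D = \left(-7 + \frac{20^{2}}{2} - 20\right) - - \frac{1}{338} = \left(-7 + \frac{1}{2} \cdot 400 - 20\right) + \frac{1}{338} = \left(-7 + 200 - 20\right) + \frac{1}{338} = 173 + \frac{1}{338} = \frac{58475}{338}$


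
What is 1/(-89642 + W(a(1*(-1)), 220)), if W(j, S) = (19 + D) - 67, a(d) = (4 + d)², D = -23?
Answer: -1/89713 ≈ -1.1147e-5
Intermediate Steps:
W(j, S) = -71 (W(j, S) = (19 - 23) - 67 = -4 - 67 = -71)
1/(-89642 + W(a(1*(-1)), 220)) = 1/(-89642 - 71) = 1/(-89713) = -1/89713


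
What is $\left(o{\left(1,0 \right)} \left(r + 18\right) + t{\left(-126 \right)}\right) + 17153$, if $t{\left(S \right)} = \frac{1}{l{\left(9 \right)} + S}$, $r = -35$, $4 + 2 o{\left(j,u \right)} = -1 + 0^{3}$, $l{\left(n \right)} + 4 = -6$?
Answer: $\frac{2338587}{136} \approx 17196.0$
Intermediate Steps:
$l{\left(n \right)} = -10$ ($l{\left(n \right)} = -4 - 6 = -10$)
$o{\left(j,u \right)} = - \frac{5}{2}$ ($o{\left(j,u \right)} = -2 + \frac{-1 + 0^{3}}{2} = -2 + \frac{-1 + 0}{2} = -2 + \frac{1}{2} \left(-1\right) = -2 - \frac{1}{2} = - \frac{5}{2}$)
$t{\left(S \right)} = \frac{1}{-10 + S}$
$\left(o{\left(1,0 \right)} \left(r + 18\right) + t{\left(-126 \right)}\right) + 17153 = \left(- \frac{5 \left(-35 + 18\right)}{2} + \frac{1}{-10 - 126}\right) + 17153 = \left(\left(- \frac{5}{2}\right) \left(-17\right) + \frac{1}{-136}\right) + 17153 = \left(\frac{85}{2} - \frac{1}{136}\right) + 17153 = \frac{5779}{136} + 17153 = \frac{2338587}{136}$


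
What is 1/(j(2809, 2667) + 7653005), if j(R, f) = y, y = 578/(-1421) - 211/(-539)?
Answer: 15631/119624120916 ≈ 1.3067e-7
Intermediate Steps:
y = -239/15631 (y = 578*(-1/1421) - 211*(-1/539) = -578/1421 + 211/539 = -239/15631 ≈ -0.015290)
j(R, f) = -239/15631
1/(j(2809, 2667) + 7653005) = 1/(-239/15631 + 7653005) = 1/(119624120916/15631) = 15631/119624120916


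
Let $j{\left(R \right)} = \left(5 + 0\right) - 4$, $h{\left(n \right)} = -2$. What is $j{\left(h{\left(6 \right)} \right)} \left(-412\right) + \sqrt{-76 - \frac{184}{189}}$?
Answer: $-412 + \frac{2 i \sqrt{76377}}{63} \approx -412.0 + 8.7735 i$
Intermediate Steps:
$j{\left(R \right)} = 1$ ($j{\left(R \right)} = 5 - 4 = 1$)
$j{\left(h{\left(6 \right)} \right)} \left(-412\right) + \sqrt{-76 - \frac{184}{189}} = 1 \left(-412\right) + \sqrt{-76 - \frac{184}{189}} = -412 + \sqrt{-76 - \frac{184}{189}} = -412 + \sqrt{- \frac{14548}{189}} = -412 + \frac{2 i \sqrt{76377}}{63}$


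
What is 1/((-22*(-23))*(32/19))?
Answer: 19/16192 ≈ 0.0011734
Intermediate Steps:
1/((-22*(-23))*(32/19)) = 1/(506*(32*(1/19))) = 1/(506*(32/19)) = 1/(16192/19) = 19/16192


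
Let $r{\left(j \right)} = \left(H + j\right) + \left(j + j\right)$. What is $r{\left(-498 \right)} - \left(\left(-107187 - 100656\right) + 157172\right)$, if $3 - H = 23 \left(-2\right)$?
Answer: $49226$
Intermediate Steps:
$H = 49$ ($H = 3 - 23 \left(-2\right) = 3 - -46 = 3 + 46 = 49$)
$r{\left(j \right)} = 49 + 3 j$ ($r{\left(j \right)} = \left(49 + j\right) + \left(j + j\right) = \left(49 + j\right) + 2 j = 49 + 3 j$)
$r{\left(-498 \right)} - \left(\left(-107187 - 100656\right) + 157172\right) = \left(49 + 3 \left(-498\right)\right) - \left(\left(-107187 - 100656\right) + 157172\right) = \left(49 - 1494\right) - \left(-207843 + 157172\right) = -1445 - -50671 = -1445 + 50671 = 49226$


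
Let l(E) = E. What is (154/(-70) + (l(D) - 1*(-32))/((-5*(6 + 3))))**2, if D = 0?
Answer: 17161/2025 ≈ 8.4746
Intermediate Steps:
(154/(-70) + (l(D) - 1*(-32))/((-5*(6 + 3))))**2 = (154/(-70) + (0 - 1*(-32))/((-5*(6 + 3))))**2 = (154*(-1/70) + (0 + 32)/((-5*9)))**2 = (-11/5 + 32/(-45))**2 = (-11/5 + 32*(-1/45))**2 = (-11/5 - 32/45)**2 = (-131/45)**2 = 17161/2025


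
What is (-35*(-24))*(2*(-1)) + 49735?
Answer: 48055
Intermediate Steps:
(-35*(-24))*(2*(-1)) + 49735 = 840*(-2) + 49735 = -1680 + 49735 = 48055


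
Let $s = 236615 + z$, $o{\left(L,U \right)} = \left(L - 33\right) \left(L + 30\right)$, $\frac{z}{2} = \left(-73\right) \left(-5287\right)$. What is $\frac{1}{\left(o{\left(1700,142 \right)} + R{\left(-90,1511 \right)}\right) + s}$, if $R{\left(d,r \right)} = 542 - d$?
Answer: $\frac{1}{3893059} \approx 2.5687 \cdot 10^{-7}$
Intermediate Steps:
$z = 771902$ ($z = 2 \left(\left(-73\right) \left(-5287\right)\right) = 2 \cdot 385951 = 771902$)
$o{\left(L,U \right)} = \left(-33 + L\right) \left(30 + L\right)$
$s = 1008517$ ($s = 236615 + 771902 = 1008517$)
$\frac{1}{\left(o{\left(1700,142 \right)} + R{\left(-90,1511 \right)}\right) + s} = \frac{1}{\left(\left(-990 + 1700^{2} - 5100\right) + \left(542 - -90\right)\right) + 1008517} = \frac{1}{\left(\left(-990 + 2890000 - 5100\right) + \left(542 + 90\right)\right) + 1008517} = \frac{1}{\left(2883910 + 632\right) + 1008517} = \frac{1}{2884542 + 1008517} = \frac{1}{3893059}$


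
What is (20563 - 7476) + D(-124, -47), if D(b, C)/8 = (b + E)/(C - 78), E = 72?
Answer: 1636291/125 ≈ 13090.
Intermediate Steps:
D(b, C) = 8*(72 + b)/(-78 + C) (D(b, C) = 8*((b + 72)/(C - 78)) = 8*((72 + b)/(-78 + C)) = 8*(72 + b)/(-78 + C))
(20563 - 7476) + D(-124, -47) = (20563 - 7476) + 8*(72 - 124)/(-78 - 47) = 13087 + 8*(-52)/(-125) = 13087 + 8*(-1/125)*(-52) = 13087 + 416/125 = 1636291/125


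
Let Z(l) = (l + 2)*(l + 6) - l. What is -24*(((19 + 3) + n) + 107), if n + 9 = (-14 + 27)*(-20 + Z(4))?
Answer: -14112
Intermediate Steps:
Z(l) = -l + (2 + l)*(6 + l) (Z(l) = (2 + l)*(6 + l) - l = -l + (2 + l)*(6 + l))
n = 459 (n = -9 + (-14 + 27)*(-20 + (12 + 4² + 7*4)) = -9 + 13*(-20 + (12 + 16 + 28)) = -9 + 13*(-20 + 56) = -9 + 13*36 = -9 + 468 = 459)
-24*(((19 + 3) + n) + 107) = -24*(((19 + 3) + 459) + 107) = -24*((22 + 459) + 107) = -24*(481 + 107) = -24*588 = -14112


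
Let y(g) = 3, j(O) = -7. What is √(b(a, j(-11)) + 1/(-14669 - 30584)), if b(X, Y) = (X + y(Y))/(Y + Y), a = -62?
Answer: 3*√53991574/10738 ≈ 2.0529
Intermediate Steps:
b(X, Y) = (3 + X)/(2*Y) (b(X, Y) = (X + 3)/(Y + Y) = (3 + X)/((2*Y)) = (3 + X)*(1/(2*Y)) = (3 + X)/(2*Y))
√(b(a, j(-11)) + 1/(-14669 - 30584)) = √((½)*(3 - 62)/(-7) + 1/(-14669 - 30584)) = √((½)*(-⅐)*(-59) + 1/(-45253)) = √(59/14 - 1/45253) = √(2669913/633542) = 3*√53991574/10738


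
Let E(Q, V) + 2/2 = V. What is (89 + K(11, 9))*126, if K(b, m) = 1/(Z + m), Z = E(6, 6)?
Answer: 11223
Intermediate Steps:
E(Q, V) = -1 + V
Z = 5 (Z = -1 + 6 = 5)
K(b, m) = 1/(5 + m)
(89 + K(11, 9))*126 = (89 + 1/(5 + 9))*126 = (89 + 1/14)*126 = (1247/14)*126 = 11223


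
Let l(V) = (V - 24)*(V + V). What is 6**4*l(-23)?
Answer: 2801952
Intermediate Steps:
l(V) = 2*V*(-24 + V) (l(V) = (-24 + V)*(2*V) = 2*V*(-24 + V))
6**4*l(-23) = 6**4*(2*(-23)*(-24 - 23)) = 1296*(2*(-23)*(-47)) = 1296*2162 = 2801952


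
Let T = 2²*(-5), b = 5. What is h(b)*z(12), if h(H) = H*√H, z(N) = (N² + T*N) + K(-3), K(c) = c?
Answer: -495*√5 ≈ -1106.9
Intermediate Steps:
T = -20 (T = 4*(-5) = -20)
z(N) = -3 + N² - 20*N (z(N) = (N² - 20*N) - 3 = -3 + N² - 20*N)
h(H) = H^(3/2)
h(b)*z(12) = 5^(3/2)*(-3 + 12² - 20*12) = (5*√5)*(-3 + 144 - 240) = (5*√5)*(-99) = -495*√5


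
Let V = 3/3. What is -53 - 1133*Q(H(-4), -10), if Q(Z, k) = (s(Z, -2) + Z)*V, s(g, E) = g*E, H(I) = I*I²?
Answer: -72565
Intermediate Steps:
H(I) = I³
V = 1 (V = 3*(⅓) = 1)
s(g, E) = E*g
Q(Z, k) = -Z (Q(Z, k) = (-2*Z + Z)*1 = -Z*1 = -Z)
-53 - 1133*Q(H(-4), -10) = -53 - (-1133)*(-4)³ = -53 - (-1133)*(-64) = -53 - 1133*64 = -53 - 72512 = -72565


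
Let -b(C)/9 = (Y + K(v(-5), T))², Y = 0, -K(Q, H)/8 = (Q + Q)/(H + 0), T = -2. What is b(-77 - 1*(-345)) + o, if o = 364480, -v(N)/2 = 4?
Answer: 327616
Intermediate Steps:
v(N) = -8 (v(N) = -2*4 = -8)
K(Q, H) = -16*Q/H (K(Q, H) = -8*(Q + Q)/(H + 0) = -8*2*Q/H = -16*Q/H)
b(C) = -36864 (b(C) = -9*(0 - 16*(-8)/(-2))² = -9*(0 - 16*(-8)*(-½))² = -9*(0 - 64)² = -9*(-64)² = -9*4096 = -36864)
b(-77 - 1*(-345)) + o = -36864 + 364480 = 327616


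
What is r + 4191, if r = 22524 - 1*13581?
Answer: 13134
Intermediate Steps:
r = 8943 (r = 22524 - 13581 = 8943)
r + 4191 = 8943 + 4191 = 13134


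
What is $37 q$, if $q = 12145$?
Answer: $449365$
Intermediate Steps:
$37 q = 37 \cdot 12145 = 449365$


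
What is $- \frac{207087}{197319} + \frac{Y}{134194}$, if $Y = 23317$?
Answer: $- \frac{7729648585}{8826341962} \approx -0.87575$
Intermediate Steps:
$- \frac{207087}{197319} + \frac{Y}{134194} = - \frac{207087}{197319} + \frac{23317}{134194} = \left(-207087\right) \frac{1}{197319} + 23317 \cdot \frac{1}{134194} = - \frac{69029}{65773} + \frac{23317}{134194} = - \frac{7729648585}{8826341962}$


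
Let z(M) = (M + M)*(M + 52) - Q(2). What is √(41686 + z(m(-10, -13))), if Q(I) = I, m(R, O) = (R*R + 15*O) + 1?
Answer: 2*√12395 ≈ 222.67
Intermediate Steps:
m(R, O) = 1 + R² + 15*O (m(R, O) = (R² + 15*O) + 1 = 1 + R² + 15*O)
z(M) = -2 + 2*M*(52 + M) (z(M) = (M + M)*(M + 52) - 1*2 = (2*M)*(52 + M) - 2 = 2*M*(52 + M) - 2 = -2 + 2*M*(52 + M))
√(41686 + z(m(-10, -13))) = √(41686 + (-2 + 2*(1 + (-10)² + 15*(-13))² + 104*(1 + (-10)² + 15*(-13)))) = √(41686 + (-2 + 2*(1 + 100 - 195)² + 104*(1 + 100 - 195))) = √(41686 + (-2 + 2*(-94)² + 104*(-94))) = √(41686 + (-2 + 2*8836 - 9776)) = √(41686 + (-2 + 17672 - 9776)) = √(41686 + 7894) = √49580 = 2*√12395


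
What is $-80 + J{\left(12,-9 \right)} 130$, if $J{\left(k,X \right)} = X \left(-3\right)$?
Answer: $3430$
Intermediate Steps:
$J{\left(k,X \right)} = - 3 X$
$-80 + J{\left(12,-9 \right)} 130 = -80 + \left(-3\right) \left(-9\right) 130 = -80 + 27 \cdot 130 = -80 + 3510 = 3430$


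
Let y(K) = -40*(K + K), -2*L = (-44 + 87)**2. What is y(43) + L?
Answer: -8729/2 ≈ -4364.5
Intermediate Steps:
L = -1849/2 (L = -(-44 + 87)**2/2 = -1/2*43**2 = -1/2*1849 = -1849/2 ≈ -924.50)
y(K) = -80*K
y(43) + L = -80*43 - 1849/2 = -3440 - 1849/2 = -8729/2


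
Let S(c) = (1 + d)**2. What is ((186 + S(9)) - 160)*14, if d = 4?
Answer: 714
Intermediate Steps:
S(c) = 25 (S(c) = (1 + 4)**2 = 5**2 = 25)
((186 + S(9)) - 160)*14 = ((186 + 25) - 160)*14 = (211 - 160)*14 = 51*14 = 714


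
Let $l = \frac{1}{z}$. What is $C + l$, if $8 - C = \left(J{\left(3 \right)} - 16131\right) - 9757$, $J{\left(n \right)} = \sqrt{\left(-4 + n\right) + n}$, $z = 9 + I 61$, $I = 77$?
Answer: $\frac{121866577}{4706} - \sqrt{2} \approx 25895.0$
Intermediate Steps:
$z = 4706$ ($z = 9 + 77 \cdot 61 = 9 + 4697 = 4706$)
$J{\left(n \right)} = \sqrt{-4 + 2 n}$
$C = 25896 - \sqrt{2}$ ($C = 8 - \left(\left(\sqrt{-4 + 2 \cdot 3} - 16131\right) - 9757\right) = 8 - \left(\left(\sqrt{-4 + 6} - 16131\right) - 9757\right) = 8 - \left(\left(\sqrt{2} - 16131\right) - 9757\right) = 8 - \left(\left(-16131 + \sqrt{2}\right) - 9757\right) = 8 - \left(-25888 + \sqrt{2}\right) = 8 + \left(25888 - \sqrt{2}\right) = 25896 - \sqrt{2} \approx 25895.0$)
$l = \frac{1}{4706} \approx 0.00021249$
$C + l = \left(25896 - \sqrt{2}\right) + \frac{1}{4706} = \frac{121866577}{4706} - \sqrt{2}$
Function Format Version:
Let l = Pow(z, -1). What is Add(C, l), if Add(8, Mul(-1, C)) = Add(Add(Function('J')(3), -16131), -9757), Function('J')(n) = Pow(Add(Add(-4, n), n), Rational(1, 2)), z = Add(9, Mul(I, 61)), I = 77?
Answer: Add(Rational(121866577, 4706), Mul(-1, Pow(2, Rational(1, 2)))) ≈ 25895.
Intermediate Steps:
z = 4706 (z = Add(9, Mul(77, 61)) = Add(9, 4697) = 4706)
Function('J')(n) = Pow(Add(-4, Mul(2, n)), Rational(1, 2))
C = Add(25896, Mul(-1, Pow(2, Rational(1, 2)))) (C = Add(8, Mul(-1, Add(Add(Pow(Add(-4, Mul(2, 3)), Rational(1, 2)), -16131), -9757))) = Add(8, Mul(-1, Add(Add(Pow(Add(-4, 6), Rational(1, 2)), -16131), -9757))) = Add(8, Mul(-1, Add(Add(Pow(2, Rational(1, 2)), -16131), -9757))) = Add(8, Mul(-1, Add(Add(-16131, Pow(2, Rational(1, 2))), -9757))) = Add(8, Mul(-1, Add(-25888, Pow(2, Rational(1, 2))))) = Add(8, Add(25888, Mul(-1, Pow(2, Rational(1, 2))))) = Add(25896, Mul(-1, Pow(2, Rational(1, 2)))) ≈ 25895.)
l = Rational(1, 4706) (l = Pow(4706, -1) = Rational(1, 4706) ≈ 0.00021249)
Add(C, l) = Add(Add(25896, Mul(-1, Pow(2, Rational(1, 2)))), Rational(1, 4706)) = Add(Rational(121866577, 4706), Mul(-1, Pow(2, Rational(1, 2))))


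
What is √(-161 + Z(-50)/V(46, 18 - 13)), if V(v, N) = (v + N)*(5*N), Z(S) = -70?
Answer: I*√10472595/255 ≈ 12.691*I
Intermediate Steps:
V(v, N) = 5*N*(N + v) (V(v, N) = (N + v)*(5*N) = 5*N*(N + v))
√(-161 + Z(-50)/V(46, 18 - 13)) = √(-161 - 70*1/(5*(18 - 13)*((18 - 13) + 46))) = √(-161 - 70*1/(25*(5 + 46))) = √(-161 - 70/(5*5*51)) = √(-161 - 70/1275) = √(-161 - 70*1/1275) = √(-161 - 14/255) = √(-41069/255) = I*√10472595/255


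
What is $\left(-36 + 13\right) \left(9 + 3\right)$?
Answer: $-276$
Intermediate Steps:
$\left(-36 + 13\right) \left(9 + 3\right) = \left(-23\right) 12 = -276$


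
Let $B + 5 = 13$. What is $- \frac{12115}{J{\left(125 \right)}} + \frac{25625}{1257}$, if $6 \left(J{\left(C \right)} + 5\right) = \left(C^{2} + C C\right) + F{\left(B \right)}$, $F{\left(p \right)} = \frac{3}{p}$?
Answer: $\frac{5669206235}{313952091} \approx 18.058$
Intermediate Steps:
$B = 8$ ($B = -5 + 13 = 8$)
$J{\left(C \right)} = - \frac{79}{16} + \frac{C^{2}}{3}$ ($J{\left(C \right)} = -5 + \frac{\left(C^{2} + C C\right) + \frac{3}{8}}{6} = -5 + \frac{\left(C^{2} + C^{2}\right) + 3 \cdot \frac{1}{8}}{6} = -5 + \frac{2 C^{2} + \frac{3}{8}}{6} = -5 + \frac{\frac{3}{8} + 2 C^{2}}{6} = -5 + \left(\frac{1}{16} + \frac{C^{2}}{3}\right) = - \frac{79}{16} + \frac{C^{2}}{3}$)
$- \frac{12115}{J{\left(125 \right)}} + \frac{25625}{1257} = - \frac{12115}{- \frac{79}{16} + \frac{125^{2}}{3}} + \frac{25625}{1257} = - \frac{12115}{- \frac{79}{16} + \frac{1}{3} \cdot 15625} + 25625 \cdot \frac{1}{1257} = - \frac{12115}{- \frac{79}{16} + \frac{15625}{3}} + \frac{25625}{1257} = - \frac{12115}{\frac{249763}{48}} + \frac{25625}{1257} = \left(-12115\right) \frac{48}{249763} + \frac{25625}{1257} = - \frac{581520}{249763} + \frac{25625}{1257} = \frac{5669206235}{313952091}$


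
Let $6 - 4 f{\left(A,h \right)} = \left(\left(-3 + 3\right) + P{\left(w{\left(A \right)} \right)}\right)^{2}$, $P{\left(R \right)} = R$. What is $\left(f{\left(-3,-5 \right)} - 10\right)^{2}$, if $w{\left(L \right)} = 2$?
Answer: $\frac{361}{4} \approx 90.25$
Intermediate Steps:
$f{\left(A,h \right)} = \frac{1}{2}$ ($f{\left(A,h \right)} = \frac{3}{2} - \frac{\left(\left(-3 + 3\right) + 2\right)^{2}}{4} = \frac{3}{2} - \frac{\left(0 + 2\right)^{2}}{4} = \frac{3}{2} - \frac{2^{2}}{4} = \frac{3}{2} - 1 = \frac{1}{2}$)
$\left(f{\left(-3,-5 \right)} - 10\right)^{2} = \left(\frac{1}{2} - 10\right)^{2} = \left(- \frac{19}{2}\right)^{2} = \frac{361}{4}$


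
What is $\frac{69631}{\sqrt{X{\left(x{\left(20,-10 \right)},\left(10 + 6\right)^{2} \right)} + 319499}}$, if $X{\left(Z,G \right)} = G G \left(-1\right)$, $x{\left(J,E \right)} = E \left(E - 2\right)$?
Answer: $\frac{69631 \sqrt{253963}}{253963} \approx 138.17$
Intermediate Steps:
$x{\left(J,E \right)} = E \left(-2 + E\right)$
$X{\left(Z,G \right)} = - G^{2}$ ($X{\left(Z,G \right)} = G^{2} \left(-1\right) = - G^{2}$)
$\frac{69631}{\sqrt{X{\left(x{\left(20,-10 \right)},\left(10 + 6\right)^{2} \right)} + 319499}} = \frac{69631}{\sqrt{- \left(\left(10 + 6\right)^{2}\right)^{2} + 319499}} = \frac{69631}{\sqrt{- \left(16^{2}\right)^{2} + 319499}} = \frac{69631}{\sqrt{- 256^{2} + 319499}} = \frac{69631}{\sqrt{\left(-1\right) 65536 + 319499}} = \frac{69631}{\sqrt{-65536 + 319499}} = \frac{69631}{\sqrt{253963}} = 69631 \frac{\sqrt{253963}}{253963} = \frac{69631 \sqrt{253963}}{253963}$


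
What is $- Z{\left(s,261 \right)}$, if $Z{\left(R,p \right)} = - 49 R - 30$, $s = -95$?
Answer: $-4625$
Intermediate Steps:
$Z{\left(R,p \right)} = -30 - 49 R$
$- Z{\left(s,261 \right)} = - (-30 - -4655) = - (-30 + 4655) = \left(-1\right) 4625 = -4625$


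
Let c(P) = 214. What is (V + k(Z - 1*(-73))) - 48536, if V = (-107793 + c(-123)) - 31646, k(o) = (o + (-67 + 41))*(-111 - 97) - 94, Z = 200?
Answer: -239231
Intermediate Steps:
k(o) = 5314 - 208*o (k(o) = (o - 26)*(-208) - 94 = (-26 + o)*(-208) - 94 = (5408 - 208*o) - 94 = 5314 - 208*o)
V = -139225 (V = (-107793 + 214) - 31646 = -107579 - 31646 = -139225)
(V + k(Z - 1*(-73))) - 48536 = (-139225 + (5314 - 208*(200 - 1*(-73)))) - 48536 = (-139225 + (5314 - 208*(200 + 73))) - 48536 = (-139225 + (5314 - 208*273)) - 48536 = (-139225 + (5314 - 56784)) - 48536 = (-139225 - 51470) - 48536 = -190695 - 48536 = -239231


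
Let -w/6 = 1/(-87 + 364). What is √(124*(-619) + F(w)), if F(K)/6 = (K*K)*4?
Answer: 2*I*√1472352565/277 ≈ 277.05*I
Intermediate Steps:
w = -6/277 (w = -6/(-87 + 364) = -6/277 ≈ -0.021661)
F(K) = 24*K² (F(K) = 6*((K*K)*4) = 6*(K²*4) = 6*(4*K²) = 24*K²)
√(124*(-619) + F(w)) = √(124*(-619) + 24*(-6/277)²) = √(-76756 + 24*(36/76729)) = √(-76756 + 864/76729) = √(-5889410260/76729) = 2*I*√1472352565/277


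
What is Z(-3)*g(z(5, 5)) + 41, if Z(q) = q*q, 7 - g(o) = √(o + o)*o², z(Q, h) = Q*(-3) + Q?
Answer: 104 - 1800*I*√5 ≈ 104.0 - 4024.9*I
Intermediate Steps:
z(Q, h) = -2*Q (z(Q, h) = -3*Q + Q = -2*Q)
g(o) = 7 - √2*o^(5/2) (g(o) = 7 - √(o + o)*o² = 7 - √(2*o)*o² = 7 - √2*√o*o² = 7 - √2*o^(5/2))
Z(q) = q²
Z(-3)*g(z(5, 5)) + 41 = (-3)²*(7 - √2*(-2*5)^(5/2)) + 41 = 9*(7 - √2*(-10)^(5/2)) + 41 = 9*(7 - √2*100*I*√10) + 41 = 9*(7 - 200*I*√5) + 41 = (63 - 1800*I*√5) + 41 = 104 - 1800*I*√5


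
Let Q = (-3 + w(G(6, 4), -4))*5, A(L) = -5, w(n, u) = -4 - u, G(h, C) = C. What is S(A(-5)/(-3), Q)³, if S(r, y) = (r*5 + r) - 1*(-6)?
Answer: 4096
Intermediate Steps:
Q = -15 (Q = (-3 + (-4 - 1*(-4)))*5 = (-3 + (-4 + 4))*5 = (-3 + 0)*5 = -3*5 = -15)
S(r, y) = 6 + 6*r (S(r, y) = (5*r + r) + 6 = 6*r + 6 = 6 + 6*r)
S(A(-5)/(-3), Q)³ = (6 + 6*(-5/(-3)))³ = (6 + 6*(-5*(-⅓)))³ = (6 + 6*(5/3))³ = (6 + 10)³ = 16³ = 4096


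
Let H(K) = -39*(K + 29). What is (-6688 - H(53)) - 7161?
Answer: -10651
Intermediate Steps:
H(K) = -1131 - 39*K (H(K) = -39*(29 + K) = -1131 - 39*K)
(-6688 - H(53)) - 7161 = (-6688 - (-1131 - 39*53)) - 7161 = (-6688 - (-1131 - 2067)) - 7161 = (-6688 - 1*(-3198)) - 7161 = (-6688 + 3198) - 7161 = -3490 - 7161 = -10651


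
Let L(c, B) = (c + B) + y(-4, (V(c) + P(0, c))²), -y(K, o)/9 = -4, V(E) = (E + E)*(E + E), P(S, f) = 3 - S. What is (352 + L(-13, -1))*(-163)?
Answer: -60962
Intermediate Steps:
V(E) = 4*E² (V(E) = (2*E)*(2*E) = 4*E²)
y(K, o) = 36 (y(K, o) = -9*(-4) = 36)
L(c, B) = 36 + B + c (L(c, B) = (c + B) + 36 = (B + c) + 36 = 36 + B + c)
(352 + L(-13, -1))*(-163) = (352 + (36 - 1 - 13))*(-163) = (352 + 22)*(-163) = 374*(-163) = -60962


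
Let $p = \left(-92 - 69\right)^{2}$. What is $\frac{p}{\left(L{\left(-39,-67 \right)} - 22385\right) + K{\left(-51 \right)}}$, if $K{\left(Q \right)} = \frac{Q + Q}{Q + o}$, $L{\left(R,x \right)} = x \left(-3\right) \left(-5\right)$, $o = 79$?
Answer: $- \frac{362894}{327511} \approx -1.108$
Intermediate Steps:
$L{\left(R,x \right)} = 15 x$ ($L{\left(R,x \right)} = - 3 x \left(-5\right) = 15 x$)
$K{\left(Q \right)} = \frac{2 Q}{79 + Q}$ ($K{\left(Q \right)} = \frac{Q + Q}{Q + 79} = \frac{2 Q}{79 + Q}$)
$p = 25921$ ($p = \left(-161\right)^{2} = 25921$)
$\frac{p}{\left(L{\left(-39,-67 \right)} - 22385\right) + K{\left(-51 \right)}} = \frac{25921}{\left(15 \left(-67\right) - 22385\right) + 2 \left(-51\right) \frac{1}{79 - 51}} = \frac{25921}{\left(-1005 - 22385\right) + 2 \left(-51\right) \frac{1}{28}} = \frac{25921}{-23390 + 2 \left(-51\right) \frac{1}{28}} = \frac{25921}{-23390 - \frac{51}{14}} = \frac{25921}{- \frac{327511}{14}} = 25921 \left(- \frac{14}{327511}\right) = - \frac{362894}{327511}$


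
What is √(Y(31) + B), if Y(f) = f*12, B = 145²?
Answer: √21397 ≈ 146.28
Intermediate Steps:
B = 21025
Y(f) = 12*f
√(Y(31) + B) = √(12*31 + 21025) = √(372 + 21025) = √21397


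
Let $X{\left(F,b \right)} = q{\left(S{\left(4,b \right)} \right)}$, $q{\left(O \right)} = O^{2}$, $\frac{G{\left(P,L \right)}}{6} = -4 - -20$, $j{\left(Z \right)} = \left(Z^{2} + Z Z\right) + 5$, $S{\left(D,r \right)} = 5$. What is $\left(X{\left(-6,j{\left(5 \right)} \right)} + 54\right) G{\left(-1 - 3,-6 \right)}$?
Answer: $7584$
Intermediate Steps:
$j{\left(Z \right)} = 5 + 2 Z^{2}$ ($j{\left(Z \right)} = \left(Z^{2} + Z^{2}\right) + 5 = 2 Z^{2} + 5 = 5 + 2 Z^{2}$)
$G{\left(P,L \right)} = 96$ ($G{\left(P,L \right)} = 6 \left(-4 - -20\right) = 6 \left(-4 + 20\right) = 6 \cdot 16 = 96$)
$X{\left(F,b \right)} = 25$ ($X{\left(F,b \right)} = 5^{2} = 25$)
$\left(X{\left(-6,j{\left(5 \right)} \right)} + 54\right) G{\left(-1 - 3,-6 \right)} = \left(25 + 54\right) 96 = 79 \cdot 96 = 7584$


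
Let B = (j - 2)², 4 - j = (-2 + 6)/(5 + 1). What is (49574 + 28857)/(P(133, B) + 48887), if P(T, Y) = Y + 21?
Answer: 705879/440188 ≈ 1.6036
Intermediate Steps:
j = 10/3 (j = 4 - (-2 + 6)/(5 + 1) = 4 - 4/6 = 4 - 1*⅔ = 4 - ⅔ = 10/3 ≈ 3.3333)
B = 16/9 (B = (10/3 - 2)² = (4/3)² = 16/9 ≈ 1.7778)
P(T, Y) = 21 + Y
(49574 + 28857)/(P(133, B) + 48887) = (49574 + 28857)/((21 + 16/9) + 48887) = 78431/(205/9 + 48887) = 78431/(440188/9) = 78431*(9/440188) = 705879/440188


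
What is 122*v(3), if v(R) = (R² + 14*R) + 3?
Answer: 6588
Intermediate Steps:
v(R) = 3 + R² + 14*R
122*v(3) = 122*(3 + 3² + 14*3) = 122*(3 + 9 + 42) = 122*54 = 6588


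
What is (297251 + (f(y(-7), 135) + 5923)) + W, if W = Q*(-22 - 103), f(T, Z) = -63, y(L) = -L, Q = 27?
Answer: 299736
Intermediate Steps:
W = -3375 (W = 27*(-22 - 103) = 27*(-125) = -3375)
(297251 + (f(y(-7), 135) + 5923)) + W = (297251 + (-63 + 5923)) - 3375 = (297251 + 5860) - 3375 = 303111 - 3375 = 299736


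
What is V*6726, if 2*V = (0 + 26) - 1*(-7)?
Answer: 110979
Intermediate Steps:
V = 33/2 (V = ((0 + 26) - 1*(-7))/2 = (26 + 7)/2 = (½)*33 = 33/2 ≈ 16.500)
V*6726 = (33/2)*6726 = 110979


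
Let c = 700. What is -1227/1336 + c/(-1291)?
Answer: -2519257/1724776 ≈ -1.4606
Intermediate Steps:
-1227/1336 + c/(-1291) = -1227/1336 + 700/(-1291) = -1227*1/1336 + 700*(-1/1291) = -1227/1336 - 700/1291 = -2519257/1724776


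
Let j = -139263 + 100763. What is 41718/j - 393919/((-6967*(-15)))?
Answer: -1952562109/402344250 ≈ -4.8530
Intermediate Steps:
j = -38500
41718/j - 393919/((-6967*(-15))) = 41718/(-38500) - 393919/((-6967*(-15))) = 41718*(-1/38500) - 393919/104505 = -20859/19250 - 393919*1/104505 = -20859/19250 - 393919/104505 = -1952562109/402344250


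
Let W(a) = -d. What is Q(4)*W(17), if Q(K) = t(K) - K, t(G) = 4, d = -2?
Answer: 0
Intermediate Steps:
W(a) = 2 (W(a) = -1*(-2) = 2)
Q(K) = 4 - K
Q(4)*W(17) = (4 - 1*4)*2 = (4 - 4)*2 = 0*2 = 0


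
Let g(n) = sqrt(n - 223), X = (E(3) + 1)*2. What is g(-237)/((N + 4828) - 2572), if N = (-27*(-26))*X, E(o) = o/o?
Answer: I*sqrt(115)/2532 ≈ 0.0042353*I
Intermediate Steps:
E(o) = 1
X = 4 (X = (1 + 1)*2 = 2*2 = 4)
g(n) = sqrt(-223 + n)
N = 2808 (N = -27*(-26)*4 = 702*4 = 2808)
g(-237)/((N + 4828) - 2572) = sqrt(-223 - 237)/((2808 + 4828) - 2572) = sqrt(-460)/(7636 - 2572) = (2*I*sqrt(115))/5064 = (2*I*sqrt(115))*(1/5064) = I*sqrt(115)/2532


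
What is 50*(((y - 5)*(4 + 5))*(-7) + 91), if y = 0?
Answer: 20300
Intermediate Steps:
50*(((y - 5)*(4 + 5))*(-7) + 91) = 50*(((0 - 5)*(4 + 5))*(-7) + 91) = 50*(-5*9*(-7) + 91) = 50*(-45*(-7) + 91) = 50*(315 + 91) = 50*406 = 20300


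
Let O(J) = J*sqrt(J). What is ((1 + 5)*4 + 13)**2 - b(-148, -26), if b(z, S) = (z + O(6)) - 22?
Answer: 1539 - 6*sqrt(6) ≈ 1524.3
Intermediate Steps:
O(J) = J**(3/2)
b(z, S) = -22 + z + 6*sqrt(6) (b(z, S) = (z + 6**(3/2)) - 22 = (z + 6*sqrt(6)) - 22 = -22 + z + 6*sqrt(6))
((1 + 5)*4 + 13)**2 - b(-148, -26) = ((1 + 5)*4 + 13)**2 - (-22 - 148 + 6*sqrt(6)) = (6*4 + 13)**2 - (-170 + 6*sqrt(6)) = (24 + 13)**2 + (170 - 6*sqrt(6)) = 37**2 + (170 - 6*sqrt(6)) = 1369 + (170 - 6*sqrt(6)) = 1539 - 6*sqrt(6)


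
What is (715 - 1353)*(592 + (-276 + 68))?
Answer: -244992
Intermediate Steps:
(715 - 1353)*(592 + (-276 + 68)) = -638*(592 - 208) = -638*384 = -244992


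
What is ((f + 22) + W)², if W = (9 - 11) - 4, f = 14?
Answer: 900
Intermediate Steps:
W = -6 (W = -2 - 4 = -6)
((f + 22) + W)² = ((14 + 22) - 6)² = (36 - 6)² = 30² = 900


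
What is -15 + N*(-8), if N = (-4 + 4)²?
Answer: -15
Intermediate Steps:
N = 0 (N = 0² = 0)
-15 + N*(-8) = -15 + 0*(-8) = -15 + 0 = -15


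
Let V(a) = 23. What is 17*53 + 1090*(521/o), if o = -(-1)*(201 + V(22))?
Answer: 384857/112 ≈ 3436.2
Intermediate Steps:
o = 224 (o = -(-1)*(201 + 23) = -(-1)*224 = -1*(-224) = 224)
17*53 + 1090*(521/o) = 17*53 + 1090*(521/224) = 901 + 1090*(521*(1/224)) = 901 + 1090*(521/224) = 901 + 283945/112 = 384857/112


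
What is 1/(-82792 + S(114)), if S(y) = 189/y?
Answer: -38/3146033 ≈ -1.2079e-5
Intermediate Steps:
1/(-82792 + S(114)) = 1/(-82792 + 189/114) = 1/(-82792 + 189*(1/114)) = 1/(-82792 + 63/38) = 1/(-3146033/38) = -38/3146033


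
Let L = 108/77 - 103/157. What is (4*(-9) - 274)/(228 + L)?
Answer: -3747590/2765317 ≈ -1.3552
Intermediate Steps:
L = 9025/12089 (L = 108*(1/77) - 103*1/157 = 108/77 - 103/157 = 9025/12089 ≈ 0.74655)
(4*(-9) - 274)/(228 + L) = (4*(-9) - 274)/(228 + 9025/12089) = (-36 - 274)/(2765317/12089) = -310*12089/2765317 = -3747590/2765317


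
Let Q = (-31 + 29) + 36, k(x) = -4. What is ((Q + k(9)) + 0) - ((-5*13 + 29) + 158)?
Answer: -92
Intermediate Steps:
Q = 34 (Q = -2 + 36 = 34)
((Q + k(9)) + 0) - ((-5*13 + 29) + 158) = ((34 - 4) + 0) - ((-5*13 + 29) + 158) = (30 + 0) - ((-65 + 29) + 158) = 30 - (-36 + 158) = 30 - 1*122 = 30 - 122 = -92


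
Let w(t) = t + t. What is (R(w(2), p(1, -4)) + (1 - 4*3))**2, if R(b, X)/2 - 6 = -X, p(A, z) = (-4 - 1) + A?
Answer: 81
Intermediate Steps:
w(t) = 2*t
p(A, z) = -5 + A
R(b, X) = 12 - 2*X (R(b, X) = 12 + 2*(-X) = 12 - 2*X)
(R(w(2), p(1, -4)) + (1 - 4*3))**2 = ((12 - 2*(-5 + 1)) + (1 - 4*3))**2 = ((12 - 2*(-4)) + (1 - 12))**2 = ((12 + 8) - 11)**2 = (20 - 11)**2 = 9**2 = 81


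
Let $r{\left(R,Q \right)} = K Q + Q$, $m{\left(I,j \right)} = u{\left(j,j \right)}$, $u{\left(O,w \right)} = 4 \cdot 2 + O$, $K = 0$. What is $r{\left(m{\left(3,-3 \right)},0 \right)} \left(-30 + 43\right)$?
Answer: $0$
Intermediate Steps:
$u{\left(O,w \right)} = 8 + O$
$m{\left(I,j \right)} = 8 + j$
$r{\left(R,Q \right)} = Q$ ($r{\left(R,Q \right)} = 0 Q + Q = 0 + Q = Q$)
$r{\left(m{\left(3,-3 \right)},0 \right)} \left(-30 + 43\right) = 0 \left(-30 + 43\right) = 0 \cdot 13 = 0$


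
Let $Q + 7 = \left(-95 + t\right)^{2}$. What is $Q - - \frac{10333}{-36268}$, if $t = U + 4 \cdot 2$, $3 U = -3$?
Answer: $\frac{280595183}{36268} \approx 7736.7$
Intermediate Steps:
$U = -1$ ($U = \frac{1}{3} \left(-3\right) = -1$)
$t = 7$ ($t = -1 + 4 \cdot 2 = -1 + 8 = 7$)
$Q = 7737$ ($Q = -7 + \left(-95 + 7\right)^{2} = -7 + \left(-88\right)^{2} = -7 + 7744 = 7737$)
$Q - - \frac{10333}{-36268} = 7737 - - \frac{10333}{-36268} = 7737 - \left(-10333\right) \left(- \frac{1}{36268}\right) = 7737 - \frac{10333}{36268} = \frac{280595183}{36268}$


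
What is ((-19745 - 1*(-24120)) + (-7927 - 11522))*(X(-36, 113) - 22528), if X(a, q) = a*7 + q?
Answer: 341682358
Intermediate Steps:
X(a, q) = q + 7*a (X(a, q) = 7*a + q = q + 7*a)
((-19745 - 1*(-24120)) + (-7927 - 11522))*(X(-36, 113) - 22528) = ((-19745 - 1*(-24120)) + (-7927 - 11522))*((113 + 7*(-36)) - 22528) = ((-19745 + 24120) - 19449)*((113 - 252) - 22528) = (4375 - 19449)*(-139 - 22528) = -15074*(-22667) = 341682358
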